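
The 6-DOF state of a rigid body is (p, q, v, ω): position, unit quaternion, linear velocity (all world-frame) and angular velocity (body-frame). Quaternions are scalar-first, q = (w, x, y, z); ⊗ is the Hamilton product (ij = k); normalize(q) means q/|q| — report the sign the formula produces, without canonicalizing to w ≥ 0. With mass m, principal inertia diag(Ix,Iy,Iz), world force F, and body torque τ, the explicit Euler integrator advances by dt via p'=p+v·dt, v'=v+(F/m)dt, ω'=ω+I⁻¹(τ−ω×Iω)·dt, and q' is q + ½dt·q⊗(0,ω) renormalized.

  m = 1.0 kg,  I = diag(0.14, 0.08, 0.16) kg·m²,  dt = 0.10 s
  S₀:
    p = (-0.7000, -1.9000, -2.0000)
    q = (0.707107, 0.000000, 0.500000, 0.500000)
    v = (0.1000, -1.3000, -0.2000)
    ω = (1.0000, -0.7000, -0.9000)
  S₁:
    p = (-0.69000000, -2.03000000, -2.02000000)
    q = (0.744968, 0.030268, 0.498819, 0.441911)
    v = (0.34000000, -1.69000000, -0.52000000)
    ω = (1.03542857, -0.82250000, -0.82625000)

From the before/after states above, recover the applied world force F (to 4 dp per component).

F = (2.4000, -3.9000, -3.2000)

velocity change Δv = (0.24000000, -0.39000000, -0.32000000)
F = m·Δv/dt = (2.4000, -3.9000, -3.2000)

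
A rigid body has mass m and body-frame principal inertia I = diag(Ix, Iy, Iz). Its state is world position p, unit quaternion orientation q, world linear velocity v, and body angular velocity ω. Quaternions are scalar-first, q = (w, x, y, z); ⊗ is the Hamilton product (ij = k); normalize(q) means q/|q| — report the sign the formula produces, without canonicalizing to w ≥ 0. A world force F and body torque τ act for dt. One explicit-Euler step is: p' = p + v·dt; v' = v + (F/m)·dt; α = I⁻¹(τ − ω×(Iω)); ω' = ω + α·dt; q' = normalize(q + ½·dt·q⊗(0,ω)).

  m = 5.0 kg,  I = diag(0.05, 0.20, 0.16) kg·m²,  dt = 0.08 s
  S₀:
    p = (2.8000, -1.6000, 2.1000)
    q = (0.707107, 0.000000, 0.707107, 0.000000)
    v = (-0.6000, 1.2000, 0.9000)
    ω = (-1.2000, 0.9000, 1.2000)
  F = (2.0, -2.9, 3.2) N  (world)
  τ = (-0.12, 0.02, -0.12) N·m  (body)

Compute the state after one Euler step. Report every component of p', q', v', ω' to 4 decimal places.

linear accel F/m = (0.4000, -0.5800, 0.6400)
p + v·dt = (2.7520, -1.5040, 2.1720)
v' = v + a·dt = (-0.5680, 1.1536, 0.9512)
gyro term ω×Iω = (-0.0432, 0.1584, -0.1620)
angular accel α = (-1.5360, -0.6920, 0.2625)
ω + α·dt = (-1.3229, 0.8446, 1.2210)
q⊗(0,ω) = (-0.6363963, 0.0000000, 0.6363963, 1.6970568)
updated quaternion q' = (0.6796, 0.0000, 0.7304, 0.0677)

p' = (2.7520, -1.5040, 2.1720)
q' = (0.6796, 0.0000, 0.7304, 0.0677)
v' = (-0.5680, 1.1536, 0.9512)
ω' = (-1.3229, 0.8446, 1.2210)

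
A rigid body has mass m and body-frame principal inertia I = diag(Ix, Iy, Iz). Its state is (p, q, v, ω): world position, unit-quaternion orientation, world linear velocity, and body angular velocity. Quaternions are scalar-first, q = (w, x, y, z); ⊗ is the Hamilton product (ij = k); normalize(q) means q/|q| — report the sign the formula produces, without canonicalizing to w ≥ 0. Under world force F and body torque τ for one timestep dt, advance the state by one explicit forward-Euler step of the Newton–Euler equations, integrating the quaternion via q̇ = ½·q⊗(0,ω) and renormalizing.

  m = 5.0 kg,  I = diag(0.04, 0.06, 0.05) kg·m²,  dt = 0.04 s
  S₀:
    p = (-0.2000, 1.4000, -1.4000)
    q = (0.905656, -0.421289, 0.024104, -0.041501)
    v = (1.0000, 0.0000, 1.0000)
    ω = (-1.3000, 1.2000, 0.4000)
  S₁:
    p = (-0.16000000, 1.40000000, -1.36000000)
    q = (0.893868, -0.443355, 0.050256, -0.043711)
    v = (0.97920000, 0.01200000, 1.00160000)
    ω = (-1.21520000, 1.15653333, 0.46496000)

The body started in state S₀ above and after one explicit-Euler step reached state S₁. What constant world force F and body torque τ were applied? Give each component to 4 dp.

velocity change Δv = (-0.02080000, 0.01200000, 0.00160000)
m·(v₁−v₀)/dt = (-2.6000, 1.5000, 0.2000)
rate change Δω = (0.08480000, -0.04346667, 0.06496000)
ω₀×(Iω₀) = (-0.0048, 0.0052, -0.0312)
I·α + gyro = (0.0800, -0.0600, 0.0500)

F = (-2.6000, 1.5000, 0.2000)
τ = (0.0800, -0.0600, 0.0500)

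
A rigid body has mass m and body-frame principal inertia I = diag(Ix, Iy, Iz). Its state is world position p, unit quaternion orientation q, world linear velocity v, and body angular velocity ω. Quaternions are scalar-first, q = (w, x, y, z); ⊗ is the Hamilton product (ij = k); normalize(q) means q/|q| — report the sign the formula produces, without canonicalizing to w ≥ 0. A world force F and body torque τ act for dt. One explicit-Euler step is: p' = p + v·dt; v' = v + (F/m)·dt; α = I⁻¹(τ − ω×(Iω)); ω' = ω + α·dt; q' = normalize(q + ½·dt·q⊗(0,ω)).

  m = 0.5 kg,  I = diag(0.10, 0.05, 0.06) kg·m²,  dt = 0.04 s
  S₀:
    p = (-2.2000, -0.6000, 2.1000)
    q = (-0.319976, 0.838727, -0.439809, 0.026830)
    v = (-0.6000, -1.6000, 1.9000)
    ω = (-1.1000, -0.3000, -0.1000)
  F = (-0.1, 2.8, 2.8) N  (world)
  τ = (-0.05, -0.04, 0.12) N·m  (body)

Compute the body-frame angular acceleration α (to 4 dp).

α = (-0.5030, -0.8880, 2.2750)

precession coupling ω×(Iω) = (0.0003, 0.0044, -0.0165)
α = I⁻¹(τ − ω×Iω) = (-0.5030, -0.8880, 2.2750)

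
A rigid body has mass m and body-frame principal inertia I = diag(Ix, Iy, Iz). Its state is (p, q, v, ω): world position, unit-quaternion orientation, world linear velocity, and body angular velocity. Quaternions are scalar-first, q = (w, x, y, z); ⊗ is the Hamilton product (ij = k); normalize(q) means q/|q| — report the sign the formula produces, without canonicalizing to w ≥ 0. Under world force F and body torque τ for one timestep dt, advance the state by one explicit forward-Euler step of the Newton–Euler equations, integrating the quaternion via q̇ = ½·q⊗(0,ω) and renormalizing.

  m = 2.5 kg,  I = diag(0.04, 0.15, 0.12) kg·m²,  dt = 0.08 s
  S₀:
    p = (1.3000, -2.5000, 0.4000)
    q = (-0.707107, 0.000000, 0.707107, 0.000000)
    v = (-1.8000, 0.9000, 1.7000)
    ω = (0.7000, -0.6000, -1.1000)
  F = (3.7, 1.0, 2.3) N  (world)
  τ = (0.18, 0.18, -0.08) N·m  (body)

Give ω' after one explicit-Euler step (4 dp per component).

ω×(Iω) gyroscopic = (-0.0198, 0.0616, -0.0462)
(τ − ω×Iω)/I = (4.9950, 0.7893, -0.2817)
new body rate ω' = (1.0996, -0.5369, -1.1225)

ω' = (1.0996, -0.5369, -1.1225)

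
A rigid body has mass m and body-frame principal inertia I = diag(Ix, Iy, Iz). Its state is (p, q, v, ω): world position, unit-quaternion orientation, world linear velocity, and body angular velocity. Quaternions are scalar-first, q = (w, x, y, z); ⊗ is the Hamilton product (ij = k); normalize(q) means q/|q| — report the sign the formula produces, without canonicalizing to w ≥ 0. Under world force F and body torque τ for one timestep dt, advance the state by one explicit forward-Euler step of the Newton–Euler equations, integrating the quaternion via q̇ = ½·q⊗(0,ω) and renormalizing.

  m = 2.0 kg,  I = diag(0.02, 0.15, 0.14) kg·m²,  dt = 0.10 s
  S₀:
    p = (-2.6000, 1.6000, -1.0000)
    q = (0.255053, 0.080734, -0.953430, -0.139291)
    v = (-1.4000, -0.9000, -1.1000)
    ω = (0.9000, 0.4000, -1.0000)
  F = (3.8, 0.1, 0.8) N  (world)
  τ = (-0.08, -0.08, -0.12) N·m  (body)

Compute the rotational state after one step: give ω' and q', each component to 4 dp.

ω' = (0.4800, 0.2747, -1.1191)
q' = (0.2629, 0.1423, -0.9482, -0.1073)

α = I⁻¹(τ − ω×Iω) = (-4.2000, -1.2533, -1.1914)
new body rate ω' = (0.4800, 0.2747, -1.1191)
q⊗(0,ω) = (0.1694204, 1.2386941, 0.0573933, 0.6353276)
q + ½dt·q⊗(0,ω), renormalized = (0.2629, 0.1423, -0.9482, -0.1073)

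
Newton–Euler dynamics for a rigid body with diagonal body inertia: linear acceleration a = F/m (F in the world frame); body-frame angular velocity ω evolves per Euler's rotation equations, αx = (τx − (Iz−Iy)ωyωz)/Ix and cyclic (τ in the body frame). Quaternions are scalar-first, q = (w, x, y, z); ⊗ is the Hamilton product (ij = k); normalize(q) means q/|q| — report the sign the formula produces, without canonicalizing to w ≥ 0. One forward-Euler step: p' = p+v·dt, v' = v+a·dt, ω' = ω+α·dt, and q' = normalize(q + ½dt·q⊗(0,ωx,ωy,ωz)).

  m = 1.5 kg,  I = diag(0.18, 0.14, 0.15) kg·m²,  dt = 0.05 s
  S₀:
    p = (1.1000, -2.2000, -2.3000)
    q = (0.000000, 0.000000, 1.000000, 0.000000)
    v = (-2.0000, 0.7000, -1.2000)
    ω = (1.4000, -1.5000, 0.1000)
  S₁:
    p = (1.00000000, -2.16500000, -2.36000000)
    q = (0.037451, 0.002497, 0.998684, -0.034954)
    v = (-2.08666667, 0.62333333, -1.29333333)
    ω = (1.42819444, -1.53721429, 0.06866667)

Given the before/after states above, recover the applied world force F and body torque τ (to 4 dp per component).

Δω = ω₁−ω₀ = (0.02819444, -0.03721429, -0.03133333)
I·α + gyro = (0.1000, -0.1000, -0.0100)
velocity change Δv = (-0.08666667, -0.07666667, -0.09333333)
applied force F = (-2.6000, -2.3000, -2.8000)

F = (-2.6000, -2.3000, -2.8000)
τ = (0.1000, -0.1000, -0.0100)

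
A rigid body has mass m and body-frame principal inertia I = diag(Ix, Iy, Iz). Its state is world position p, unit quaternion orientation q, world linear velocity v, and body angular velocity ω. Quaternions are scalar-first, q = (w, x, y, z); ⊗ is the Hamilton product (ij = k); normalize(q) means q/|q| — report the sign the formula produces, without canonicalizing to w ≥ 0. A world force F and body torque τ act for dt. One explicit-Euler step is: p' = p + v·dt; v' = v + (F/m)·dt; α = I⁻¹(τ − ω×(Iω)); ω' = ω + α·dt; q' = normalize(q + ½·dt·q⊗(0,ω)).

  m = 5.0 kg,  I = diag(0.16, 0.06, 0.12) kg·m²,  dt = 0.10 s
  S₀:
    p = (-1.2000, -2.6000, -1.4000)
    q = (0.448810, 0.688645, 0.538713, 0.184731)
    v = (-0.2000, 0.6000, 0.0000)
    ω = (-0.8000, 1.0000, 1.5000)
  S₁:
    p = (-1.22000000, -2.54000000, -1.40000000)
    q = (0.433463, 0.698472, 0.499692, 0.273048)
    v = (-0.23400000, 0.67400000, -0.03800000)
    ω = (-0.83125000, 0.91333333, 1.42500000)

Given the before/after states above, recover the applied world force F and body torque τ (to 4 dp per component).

v₁ − v₀ = (-0.03400000, 0.07400000, -0.03800000)
applied force F = (-1.7000, 3.7000, -1.9000)
rate change Δω = (-0.03125000, -0.08666667, -0.07500000)
applied torque τ = (0.0400, -0.1000, -0.0100)

F = (-1.7000, 3.7000, -1.9000)
τ = (0.0400, -0.1000, -0.0100)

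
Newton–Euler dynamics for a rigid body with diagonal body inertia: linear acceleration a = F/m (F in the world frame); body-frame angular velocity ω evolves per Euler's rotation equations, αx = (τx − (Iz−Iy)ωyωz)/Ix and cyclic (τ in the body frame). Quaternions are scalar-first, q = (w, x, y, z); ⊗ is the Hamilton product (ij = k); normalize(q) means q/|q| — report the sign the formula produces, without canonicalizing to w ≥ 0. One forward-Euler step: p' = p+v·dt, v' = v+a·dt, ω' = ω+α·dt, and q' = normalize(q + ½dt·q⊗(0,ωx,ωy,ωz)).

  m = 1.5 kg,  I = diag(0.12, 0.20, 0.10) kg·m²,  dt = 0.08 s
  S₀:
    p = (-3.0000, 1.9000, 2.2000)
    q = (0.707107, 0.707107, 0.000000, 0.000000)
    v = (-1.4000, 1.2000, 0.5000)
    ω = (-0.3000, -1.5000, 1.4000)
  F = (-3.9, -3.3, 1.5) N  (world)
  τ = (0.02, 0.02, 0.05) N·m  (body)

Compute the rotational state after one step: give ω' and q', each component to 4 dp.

ω×(Iω) gyroscopic = (0.2100, -0.0084, 0.0360)
(τ − ω×Iω)/I = (-1.5833, 0.1420, 0.1400)
new body rate ω' = (-0.4267, -1.4886, 1.4112)
2q̇ = q⊗(0,ω) = (0.2121321, -0.2121321, -2.0506103, -0.0707107)
updated quaternion q' = (0.7131, 0.6962, -0.0817, -0.0028)

ω' = (-0.4267, -1.4886, 1.4112)
q' = (0.7131, 0.6962, -0.0817, -0.0028)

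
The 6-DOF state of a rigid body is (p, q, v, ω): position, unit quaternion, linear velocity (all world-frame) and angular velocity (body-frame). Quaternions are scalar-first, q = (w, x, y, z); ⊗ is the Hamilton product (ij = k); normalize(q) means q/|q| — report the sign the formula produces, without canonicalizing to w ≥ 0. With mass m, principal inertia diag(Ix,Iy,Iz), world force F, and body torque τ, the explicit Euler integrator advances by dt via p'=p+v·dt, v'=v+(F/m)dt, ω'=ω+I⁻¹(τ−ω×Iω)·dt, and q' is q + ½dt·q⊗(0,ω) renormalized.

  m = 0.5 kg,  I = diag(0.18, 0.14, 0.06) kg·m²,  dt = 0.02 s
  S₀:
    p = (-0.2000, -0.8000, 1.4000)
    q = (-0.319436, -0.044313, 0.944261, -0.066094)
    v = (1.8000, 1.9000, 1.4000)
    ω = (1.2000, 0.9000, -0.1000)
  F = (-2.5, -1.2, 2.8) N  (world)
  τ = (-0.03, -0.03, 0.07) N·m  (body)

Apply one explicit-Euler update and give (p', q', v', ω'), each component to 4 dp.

p' = (-0.1640, -0.7620, 1.4280)
q' = (-0.3274, -0.0485, 0.9404, -0.0775)
v' = (1.7000, 1.8520, 1.5120)
ω' = (1.1959, 0.8978, -0.0623)

gyro term ω×Iω = (0.0072, -0.0144, -0.0432)
α = I⁻¹(τ − ω×Iω) = (-0.2067, -0.1114, 1.8867)
new body rate ω' = (1.1959, 0.8978, -0.0623)
2q̇ = q⊗(0,ω) = (-0.8032687, -0.4182647, -0.3712365, -1.1410513)
q' = normalize(q + ½dt·q⊗(0,ω)) = (-0.3274, -0.0485, 0.9404, -0.0775)
linear accel F/m = (-5.0000, -2.4000, 5.6000)
p' = p + v·dt = (-0.1640, -0.7620, 1.4280)
new velocity v' = (1.7000, 1.8520, 1.5120)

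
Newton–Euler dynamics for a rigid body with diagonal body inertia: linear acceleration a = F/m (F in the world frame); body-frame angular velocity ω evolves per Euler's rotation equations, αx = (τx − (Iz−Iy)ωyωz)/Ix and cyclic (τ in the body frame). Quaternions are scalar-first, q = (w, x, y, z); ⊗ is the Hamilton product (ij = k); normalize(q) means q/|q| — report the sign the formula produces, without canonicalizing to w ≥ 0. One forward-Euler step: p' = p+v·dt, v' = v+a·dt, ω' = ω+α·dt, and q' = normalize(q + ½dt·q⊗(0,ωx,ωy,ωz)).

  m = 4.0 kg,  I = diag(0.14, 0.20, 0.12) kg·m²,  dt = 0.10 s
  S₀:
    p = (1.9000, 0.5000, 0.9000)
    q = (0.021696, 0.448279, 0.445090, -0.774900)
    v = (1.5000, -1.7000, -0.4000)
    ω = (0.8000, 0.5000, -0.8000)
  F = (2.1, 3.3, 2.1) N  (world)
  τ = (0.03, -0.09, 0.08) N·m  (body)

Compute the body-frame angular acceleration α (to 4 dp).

α = (-0.0143, -0.3860, 0.4667)

gyro term ω×Iω = (0.0320, -0.0128, 0.0240)
angular accel α = (-0.0143, -0.3860, 0.4667)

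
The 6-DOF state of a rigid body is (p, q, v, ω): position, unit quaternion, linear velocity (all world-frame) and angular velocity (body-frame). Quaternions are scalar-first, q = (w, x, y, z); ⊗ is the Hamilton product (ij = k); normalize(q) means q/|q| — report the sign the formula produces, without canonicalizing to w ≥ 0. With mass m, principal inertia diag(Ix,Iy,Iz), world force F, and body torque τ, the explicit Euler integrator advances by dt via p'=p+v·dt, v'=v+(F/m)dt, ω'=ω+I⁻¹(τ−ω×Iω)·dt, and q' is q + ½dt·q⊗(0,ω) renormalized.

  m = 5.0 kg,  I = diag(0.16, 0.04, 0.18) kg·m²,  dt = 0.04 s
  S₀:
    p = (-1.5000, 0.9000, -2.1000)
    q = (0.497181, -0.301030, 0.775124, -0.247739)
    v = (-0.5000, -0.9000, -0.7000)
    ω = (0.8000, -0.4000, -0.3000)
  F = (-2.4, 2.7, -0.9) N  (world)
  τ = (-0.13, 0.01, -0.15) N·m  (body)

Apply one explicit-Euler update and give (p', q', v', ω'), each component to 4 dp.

ω×(Iω) gyroscopic = (0.0168, 0.0048, 0.0384)
angular accel α = (-0.9175, 0.1300, -1.0467)
ω' = ω + α·dt = (0.7633, -0.3948, -0.3419)
Hamilton product q⊗(0,ω) = (0.4765519, 0.0661120, -0.4873726, -0.6488415)
q' = normalize(q + ½dt·q⊗(0,ω)) = (0.5066, -0.2997, 0.7652, -0.2607)
a = (-0.4800, 0.5400, -0.1800)
p + v·dt = (-1.5200, 0.8640, -2.1280)
new velocity v' = (-0.5192, -0.8784, -0.7072)

p' = (-1.5200, 0.8640, -2.1280)
q' = (0.5066, -0.2997, 0.7652, -0.2607)
v' = (-0.5192, -0.8784, -0.7072)
ω' = (0.7633, -0.3948, -0.3419)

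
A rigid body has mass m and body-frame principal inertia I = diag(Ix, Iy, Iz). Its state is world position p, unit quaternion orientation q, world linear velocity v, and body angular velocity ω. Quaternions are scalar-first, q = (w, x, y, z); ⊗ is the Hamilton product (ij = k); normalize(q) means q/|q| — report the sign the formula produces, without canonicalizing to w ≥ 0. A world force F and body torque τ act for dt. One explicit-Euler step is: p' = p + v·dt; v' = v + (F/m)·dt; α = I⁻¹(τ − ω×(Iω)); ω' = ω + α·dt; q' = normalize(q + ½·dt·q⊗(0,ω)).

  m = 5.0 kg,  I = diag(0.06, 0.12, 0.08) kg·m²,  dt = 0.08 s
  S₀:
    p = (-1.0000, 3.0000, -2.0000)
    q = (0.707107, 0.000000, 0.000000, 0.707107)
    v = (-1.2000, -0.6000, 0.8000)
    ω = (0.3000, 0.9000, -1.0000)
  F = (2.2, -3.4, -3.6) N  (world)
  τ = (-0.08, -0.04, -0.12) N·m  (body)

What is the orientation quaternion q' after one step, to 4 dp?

2q̇ = q⊗(0,ω) = (0.7071070, -0.4242642, 0.8485284, -0.7071070)
updated quaternion q' = (0.7343, -0.0169, 0.0339, 0.6778)

q' = (0.7343, -0.0169, 0.0339, 0.6778)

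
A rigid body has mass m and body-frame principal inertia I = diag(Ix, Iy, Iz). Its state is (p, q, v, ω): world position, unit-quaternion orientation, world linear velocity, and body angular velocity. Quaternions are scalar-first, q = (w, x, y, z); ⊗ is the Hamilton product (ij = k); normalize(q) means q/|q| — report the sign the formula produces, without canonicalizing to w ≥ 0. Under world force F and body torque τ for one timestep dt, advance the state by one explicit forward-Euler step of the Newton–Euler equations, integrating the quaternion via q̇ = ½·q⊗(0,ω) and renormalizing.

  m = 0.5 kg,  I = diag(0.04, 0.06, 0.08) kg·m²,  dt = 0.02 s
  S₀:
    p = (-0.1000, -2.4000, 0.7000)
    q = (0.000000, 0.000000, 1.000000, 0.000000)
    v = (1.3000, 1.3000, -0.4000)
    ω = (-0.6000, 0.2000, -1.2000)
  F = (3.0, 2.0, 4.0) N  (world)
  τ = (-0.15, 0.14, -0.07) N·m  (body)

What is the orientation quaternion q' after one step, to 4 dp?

q⊗(0,ω) = (-0.2000000, -1.2000000, 0.0000000, 0.6000000)
q + ½dt·q⊗(0,ω), renormalized = (-0.0020, -0.0120, 0.9999, 0.0060)

q' = (-0.0020, -0.0120, 0.9999, 0.0060)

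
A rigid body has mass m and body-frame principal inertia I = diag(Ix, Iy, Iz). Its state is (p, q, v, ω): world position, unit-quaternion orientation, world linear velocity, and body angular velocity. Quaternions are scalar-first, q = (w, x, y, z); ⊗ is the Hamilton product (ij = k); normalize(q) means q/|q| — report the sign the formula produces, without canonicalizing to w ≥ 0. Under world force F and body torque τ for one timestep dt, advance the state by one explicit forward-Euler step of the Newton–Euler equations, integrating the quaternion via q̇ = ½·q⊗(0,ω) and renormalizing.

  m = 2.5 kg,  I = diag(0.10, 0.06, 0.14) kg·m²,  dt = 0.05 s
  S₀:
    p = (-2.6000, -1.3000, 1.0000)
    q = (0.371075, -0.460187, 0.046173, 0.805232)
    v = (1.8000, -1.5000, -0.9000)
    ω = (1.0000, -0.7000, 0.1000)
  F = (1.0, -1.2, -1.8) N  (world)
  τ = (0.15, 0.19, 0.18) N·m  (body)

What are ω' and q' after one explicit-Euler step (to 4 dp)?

ω' = (1.0778, -0.5383, 0.1543)
q' = (0.3812, -0.4365, 0.0609, 0.8127)

gyro term ω×Iω = (-0.0056, -0.0040, 0.0280)
(τ − ω×Iω)/I = (1.5560, 3.2333, 1.0857)
ω' = ω + α·dt = (1.0778, -0.5383, 0.1543)
q⊗(0,ω) = (0.4119849, 0.9393547, 0.5914982, 0.3130654)
q' = normalize(q + ½dt·q⊗(0,ω)) = (0.3812, -0.4365, 0.0609, 0.8127)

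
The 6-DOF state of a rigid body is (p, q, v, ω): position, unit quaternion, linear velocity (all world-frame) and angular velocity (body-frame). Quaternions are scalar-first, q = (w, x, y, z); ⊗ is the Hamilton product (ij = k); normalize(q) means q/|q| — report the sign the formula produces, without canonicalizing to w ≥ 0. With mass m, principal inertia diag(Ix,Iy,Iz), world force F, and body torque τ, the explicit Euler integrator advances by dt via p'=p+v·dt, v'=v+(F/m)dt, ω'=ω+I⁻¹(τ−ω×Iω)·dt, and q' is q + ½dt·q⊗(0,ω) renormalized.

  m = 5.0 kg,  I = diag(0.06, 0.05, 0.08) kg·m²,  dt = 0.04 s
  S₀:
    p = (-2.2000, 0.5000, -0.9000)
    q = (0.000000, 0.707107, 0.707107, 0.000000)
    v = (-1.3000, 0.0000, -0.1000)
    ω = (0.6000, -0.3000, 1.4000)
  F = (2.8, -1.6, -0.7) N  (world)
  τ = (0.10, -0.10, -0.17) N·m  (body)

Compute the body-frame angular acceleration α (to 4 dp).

α = (1.8767, -1.6640, -2.1475)

ω×(Iω) gyroscopic = (-0.0126, -0.0168, 0.0018)
angular accel α = (1.8767, -1.6640, -2.1475)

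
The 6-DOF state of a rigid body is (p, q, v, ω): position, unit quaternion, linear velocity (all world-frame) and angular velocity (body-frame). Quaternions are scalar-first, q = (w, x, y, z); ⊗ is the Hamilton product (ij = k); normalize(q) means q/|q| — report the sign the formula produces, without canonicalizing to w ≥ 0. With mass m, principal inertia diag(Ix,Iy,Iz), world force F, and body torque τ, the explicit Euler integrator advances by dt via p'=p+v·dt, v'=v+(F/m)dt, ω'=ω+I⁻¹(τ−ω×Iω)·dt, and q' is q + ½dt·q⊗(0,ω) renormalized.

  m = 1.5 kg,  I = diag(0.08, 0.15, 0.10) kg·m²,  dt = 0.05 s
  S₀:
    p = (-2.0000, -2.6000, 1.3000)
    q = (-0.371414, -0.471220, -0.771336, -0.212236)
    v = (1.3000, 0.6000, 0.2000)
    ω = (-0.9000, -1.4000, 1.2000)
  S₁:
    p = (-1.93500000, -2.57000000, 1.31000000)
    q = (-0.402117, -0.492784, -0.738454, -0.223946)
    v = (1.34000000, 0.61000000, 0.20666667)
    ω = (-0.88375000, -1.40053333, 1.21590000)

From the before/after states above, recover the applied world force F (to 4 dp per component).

Δv = v₁−v₀ = (0.04000000, 0.01000000, 0.00666667)
m·(v₁−v₀)/dt = (1.2000, 0.3000, 0.2000)

F = (1.2000, 0.3000, 0.2000)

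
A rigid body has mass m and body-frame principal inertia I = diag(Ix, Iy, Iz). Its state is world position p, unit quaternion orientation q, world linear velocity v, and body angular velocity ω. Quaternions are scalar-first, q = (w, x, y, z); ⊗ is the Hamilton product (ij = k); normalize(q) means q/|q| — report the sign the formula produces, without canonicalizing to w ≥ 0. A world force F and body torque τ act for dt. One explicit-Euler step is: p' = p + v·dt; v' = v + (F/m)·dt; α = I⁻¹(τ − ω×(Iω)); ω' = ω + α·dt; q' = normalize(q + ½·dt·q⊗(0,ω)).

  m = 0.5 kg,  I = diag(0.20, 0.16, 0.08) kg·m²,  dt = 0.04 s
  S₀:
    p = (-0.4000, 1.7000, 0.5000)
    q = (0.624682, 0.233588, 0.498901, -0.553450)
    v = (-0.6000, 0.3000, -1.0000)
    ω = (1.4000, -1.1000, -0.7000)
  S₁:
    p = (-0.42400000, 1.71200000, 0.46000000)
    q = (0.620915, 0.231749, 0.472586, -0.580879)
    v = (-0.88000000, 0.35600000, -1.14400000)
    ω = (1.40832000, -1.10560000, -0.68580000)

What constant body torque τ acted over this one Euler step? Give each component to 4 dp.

τ = (-0.0200, -0.1400, 0.0900)

ω₁ − ω₀ = (0.00832000, -0.00560000, 0.01420000)
I·α + gyro = (-0.0200, -0.1400, 0.0900)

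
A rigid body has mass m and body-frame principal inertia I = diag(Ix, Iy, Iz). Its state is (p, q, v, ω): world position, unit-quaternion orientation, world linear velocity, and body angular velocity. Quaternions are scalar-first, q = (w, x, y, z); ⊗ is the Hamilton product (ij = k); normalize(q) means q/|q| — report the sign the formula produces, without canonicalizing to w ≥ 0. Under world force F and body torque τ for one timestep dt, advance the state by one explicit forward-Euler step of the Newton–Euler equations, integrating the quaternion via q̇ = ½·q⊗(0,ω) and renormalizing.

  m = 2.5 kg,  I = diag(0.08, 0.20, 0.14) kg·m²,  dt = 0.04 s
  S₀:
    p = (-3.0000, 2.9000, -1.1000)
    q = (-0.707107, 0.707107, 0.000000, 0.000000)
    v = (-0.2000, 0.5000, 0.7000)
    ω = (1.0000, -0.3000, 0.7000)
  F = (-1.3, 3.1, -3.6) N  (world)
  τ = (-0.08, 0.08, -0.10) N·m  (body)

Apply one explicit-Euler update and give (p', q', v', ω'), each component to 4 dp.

p' = (-3.0080, 2.9200, -1.0720)
q' = (-0.7210, 0.6927, -0.0057, -0.0141)
v' = (-0.2208, 0.5496, 0.6424)
ω' = (0.9537, -0.2756, 0.6817)

ω×(Iω) gyroscopic = (0.0126, -0.0420, -0.0360)
(τ − ω×Iω)/I = (-1.1575, 0.6100, -0.4571)
new body rate ω' = (0.9537, -0.2756, 0.6817)
Hamilton product q⊗(0,ω) = (-0.7071070, -0.7071070, -0.2828428, -0.7071070)
q + ½dt·q⊗(0,ω), renormalized = (-0.7210, 0.6927, -0.0057, -0.0141)
a = (-0.5200, 1.2400, -1.4400)
p' = p + v·dt = (-3.0080, 2.9200, -1.0720)
v + (F/m)dt = (-0.2208, 0.5496, 0.6424)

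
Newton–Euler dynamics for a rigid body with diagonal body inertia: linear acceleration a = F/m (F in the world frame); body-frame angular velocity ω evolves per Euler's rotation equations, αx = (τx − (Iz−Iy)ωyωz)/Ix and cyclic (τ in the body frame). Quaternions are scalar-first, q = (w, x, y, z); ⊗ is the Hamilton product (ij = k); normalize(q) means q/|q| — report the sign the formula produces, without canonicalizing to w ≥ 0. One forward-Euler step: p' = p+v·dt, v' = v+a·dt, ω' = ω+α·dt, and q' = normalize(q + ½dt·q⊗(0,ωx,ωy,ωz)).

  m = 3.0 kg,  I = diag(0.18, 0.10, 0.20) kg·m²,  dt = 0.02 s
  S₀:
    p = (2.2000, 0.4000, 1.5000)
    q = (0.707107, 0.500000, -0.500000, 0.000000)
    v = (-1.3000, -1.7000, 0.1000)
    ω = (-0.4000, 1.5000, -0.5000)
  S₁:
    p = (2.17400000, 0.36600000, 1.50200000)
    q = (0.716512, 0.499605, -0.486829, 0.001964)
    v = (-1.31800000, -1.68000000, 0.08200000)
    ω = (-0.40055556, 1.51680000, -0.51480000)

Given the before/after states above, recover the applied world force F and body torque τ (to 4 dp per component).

F = (-2.7000, 3.0000, -2.7000)
τ = (-0.0800, 0.0800, -0.1000)

v₁ − v₀ = (-0.01800000, 0.02000000, -0.01800000)
F = m·Δv/dt = (-2.7000, 3.0000, -2.7000)
rate change Δω = (-0.00055556, 0.01680000, -0.01480000)
gyro term ω₀×Iω₀ = (-0.0750, -0.0040, 0.0480)
applied torque τ = (-0.0800, 0.0800, -0.1000)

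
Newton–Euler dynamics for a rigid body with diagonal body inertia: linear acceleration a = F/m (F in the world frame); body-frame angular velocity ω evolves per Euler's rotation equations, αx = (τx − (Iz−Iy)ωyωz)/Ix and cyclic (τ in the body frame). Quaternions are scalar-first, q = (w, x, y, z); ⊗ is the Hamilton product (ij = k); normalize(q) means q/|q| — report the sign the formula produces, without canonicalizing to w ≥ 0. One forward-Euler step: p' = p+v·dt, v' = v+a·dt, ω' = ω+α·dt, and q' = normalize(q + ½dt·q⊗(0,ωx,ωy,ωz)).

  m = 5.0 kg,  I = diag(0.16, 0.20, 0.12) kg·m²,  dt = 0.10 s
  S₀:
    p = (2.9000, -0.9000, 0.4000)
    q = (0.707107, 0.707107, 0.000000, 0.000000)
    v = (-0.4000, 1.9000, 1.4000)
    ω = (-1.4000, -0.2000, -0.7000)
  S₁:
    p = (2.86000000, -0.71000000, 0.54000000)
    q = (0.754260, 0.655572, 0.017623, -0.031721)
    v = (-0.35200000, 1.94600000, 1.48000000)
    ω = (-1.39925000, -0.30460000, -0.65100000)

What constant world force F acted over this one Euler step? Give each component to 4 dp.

velocity change Δv = (0.04800000, 0.04600000, 0.08000000)
applied force F = (2.4000, 2.3000, 4.0000)

F = (2.4000, 2.3000, 4.0000)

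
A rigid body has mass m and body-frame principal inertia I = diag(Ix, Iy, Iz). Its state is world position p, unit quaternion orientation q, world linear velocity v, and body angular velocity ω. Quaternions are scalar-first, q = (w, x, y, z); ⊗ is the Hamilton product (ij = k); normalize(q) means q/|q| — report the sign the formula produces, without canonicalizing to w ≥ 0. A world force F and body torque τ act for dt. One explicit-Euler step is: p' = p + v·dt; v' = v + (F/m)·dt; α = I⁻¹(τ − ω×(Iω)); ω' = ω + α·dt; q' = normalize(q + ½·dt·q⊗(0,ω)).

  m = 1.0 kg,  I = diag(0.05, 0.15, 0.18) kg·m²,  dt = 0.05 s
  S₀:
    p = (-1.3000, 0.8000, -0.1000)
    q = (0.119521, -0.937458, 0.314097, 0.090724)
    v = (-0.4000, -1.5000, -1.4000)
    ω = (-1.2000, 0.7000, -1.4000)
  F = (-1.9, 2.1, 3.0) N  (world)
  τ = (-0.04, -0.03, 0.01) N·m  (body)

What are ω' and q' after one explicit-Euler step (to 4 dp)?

ω' = (-1.2106, 0.7628, -1.3739)
q' = (0.0890, -0.9525, 0.2803, 0.0795)

(τ − ω×Iω)/I = (-0.2120, 1.2560, 0.5222)
new body rate ω' = (-1.2106, 0.7628, -1.3739)
2q̇ = q⊗(0,ω) = (-1.2178039, -0.6466678, -1.3376453, -0.4466336)
q' = normalize(q + ½dt·q⊗(0,ω)) = (0.0890, -0.9525, 0.2803, 0.0795)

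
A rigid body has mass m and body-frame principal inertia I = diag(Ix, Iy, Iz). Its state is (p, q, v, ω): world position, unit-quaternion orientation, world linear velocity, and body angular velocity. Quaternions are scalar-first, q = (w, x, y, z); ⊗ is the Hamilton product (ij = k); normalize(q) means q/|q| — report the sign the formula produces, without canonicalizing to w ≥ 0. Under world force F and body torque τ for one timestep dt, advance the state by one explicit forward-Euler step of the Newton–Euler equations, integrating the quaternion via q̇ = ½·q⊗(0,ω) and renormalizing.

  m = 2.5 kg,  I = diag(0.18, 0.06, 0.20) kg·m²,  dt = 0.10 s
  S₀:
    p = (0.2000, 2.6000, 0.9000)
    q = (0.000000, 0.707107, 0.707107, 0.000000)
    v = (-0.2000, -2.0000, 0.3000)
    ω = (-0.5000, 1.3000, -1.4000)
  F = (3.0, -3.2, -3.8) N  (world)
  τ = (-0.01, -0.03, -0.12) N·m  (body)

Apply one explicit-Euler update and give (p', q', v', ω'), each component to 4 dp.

a = F/m = (1.2000, -1.2800, -1.5200)
p + v·dt = (0.1800, 2.4000, 0.9300)
v + (F/m)dt = (-0.0800, -2.1280, 0.1480)
angular accel α = (1.3600, -0.2667, -0.9900)
ω + α·dt = (-0.3640, 1.2733, -1.4990)
2q̇ = q⊗(0,ω) = (-0.5656856, -0.9899498, 0.9899498, 1.2727926)
updated quaternion q' = (-0.0281, 0.6544, 0.7529, 0.0633)

p' = (0.1800, 2.4000, 0.9300)
q' = (-0.0281, 0.6544, 0.7529, 0.0633)
v' = (-0.0800, -2.1280, 0.1480)
ω' = (-0.3640, 1.2733, -1.4990)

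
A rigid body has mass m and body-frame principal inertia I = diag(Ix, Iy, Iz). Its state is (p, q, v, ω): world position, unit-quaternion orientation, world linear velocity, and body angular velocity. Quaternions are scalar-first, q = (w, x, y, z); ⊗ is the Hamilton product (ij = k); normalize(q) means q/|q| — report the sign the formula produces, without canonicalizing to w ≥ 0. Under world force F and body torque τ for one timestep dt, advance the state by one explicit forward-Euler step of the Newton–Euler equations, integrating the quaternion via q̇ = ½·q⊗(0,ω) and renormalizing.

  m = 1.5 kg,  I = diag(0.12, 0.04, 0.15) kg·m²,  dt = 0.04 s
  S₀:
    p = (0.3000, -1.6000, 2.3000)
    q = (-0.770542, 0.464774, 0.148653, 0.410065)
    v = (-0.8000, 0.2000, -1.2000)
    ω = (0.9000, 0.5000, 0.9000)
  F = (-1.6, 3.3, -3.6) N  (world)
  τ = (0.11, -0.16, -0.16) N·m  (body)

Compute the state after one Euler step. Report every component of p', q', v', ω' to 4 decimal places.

p' = (0.2680, -1.5920, 2.2520)
q' = (-0.7875, 0.4493, 0.1399, 0.3980)
v' = (-0.8427, 0.2880, -1.2960)
ω' = (0.9202, 0.3643, 0.8669)

linear accel F/m = (-1.0667, 2.2000, -2.4000)
p + v·dt = (0.2680, -1.5920, 2.2520)
new velocity v' = (-0.8427, 0.2880, -1.2960)
ω×(Iω) gyroscopic = (0.0495, -0.0243, -0.0360)
α = I⁻¹(τ − ω×Iω) = (0.5042, -3.3925, -0.8267)
new body rate ω' = (0.9202, 0.3643, 0.8669)
2q̇ = q⊗(0,ω) = (-0.8616816, -0.7647326, -0.4345091, -0.5948885)
q' = normalize(q + ½dt·q⊗(0,ω)) = (-0.7875, 0.4493, 0.1399, 0.3980)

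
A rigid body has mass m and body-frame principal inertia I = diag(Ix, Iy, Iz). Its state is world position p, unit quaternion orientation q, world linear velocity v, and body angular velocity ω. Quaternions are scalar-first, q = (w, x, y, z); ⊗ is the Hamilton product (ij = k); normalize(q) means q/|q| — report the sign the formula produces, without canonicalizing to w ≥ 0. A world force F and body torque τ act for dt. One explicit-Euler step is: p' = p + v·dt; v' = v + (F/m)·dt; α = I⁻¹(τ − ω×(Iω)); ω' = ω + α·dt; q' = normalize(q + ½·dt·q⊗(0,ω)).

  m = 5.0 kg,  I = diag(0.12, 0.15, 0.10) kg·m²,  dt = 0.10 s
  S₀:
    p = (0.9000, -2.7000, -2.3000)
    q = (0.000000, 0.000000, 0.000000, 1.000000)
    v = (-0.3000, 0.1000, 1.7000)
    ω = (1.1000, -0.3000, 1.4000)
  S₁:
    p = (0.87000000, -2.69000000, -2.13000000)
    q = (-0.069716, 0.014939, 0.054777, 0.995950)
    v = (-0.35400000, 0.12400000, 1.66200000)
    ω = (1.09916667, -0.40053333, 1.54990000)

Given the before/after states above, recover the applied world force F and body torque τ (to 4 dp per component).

F = (-2.7000, 1.2000, -1.9000)
τ = (0.0200, -0.1200, 0.1400)

rate change Δω = (-0.00083333, -0.10053333, 0.14990000)
τ = I·(Δω/dt) + ω₀×(Iω₀) = (0.0200, -0.1200, 0.1400)
Δv = v₁−v₀ = (-0.05400000, 0.02400000, -0.03800000)
applied force F = (-2.7000, 1.2000, -1.9000)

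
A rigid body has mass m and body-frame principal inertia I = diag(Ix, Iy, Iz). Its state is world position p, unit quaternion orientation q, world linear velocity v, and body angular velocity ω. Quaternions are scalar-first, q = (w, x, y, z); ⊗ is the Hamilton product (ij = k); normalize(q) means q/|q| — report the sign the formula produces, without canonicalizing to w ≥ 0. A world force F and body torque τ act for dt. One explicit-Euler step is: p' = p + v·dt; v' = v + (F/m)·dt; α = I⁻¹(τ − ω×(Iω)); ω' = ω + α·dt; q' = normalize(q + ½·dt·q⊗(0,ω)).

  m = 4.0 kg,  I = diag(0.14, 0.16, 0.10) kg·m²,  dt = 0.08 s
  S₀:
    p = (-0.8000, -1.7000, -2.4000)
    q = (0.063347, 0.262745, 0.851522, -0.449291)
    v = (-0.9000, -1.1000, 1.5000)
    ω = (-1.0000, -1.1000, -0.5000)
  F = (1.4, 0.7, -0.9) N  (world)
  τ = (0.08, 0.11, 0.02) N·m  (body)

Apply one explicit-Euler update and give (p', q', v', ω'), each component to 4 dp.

linear accel F/m = (0.3500, 0.1750, -0.2250)
p + v·dt = (-0.8720, -1.7880, -2.2800)
v + (F/m)dt = (-0.8720, -1.0860, 1.4820)
ω×(Iω) gyroscopic = (-0.0330, 0.0200, 0.0220)
(τ − ω×Iω)/I = (0.8071, 0.5625, -0.0200)
ω' = ω + α·dt = (-0.9354, -1.0550, -0.5016)
Hamilton product q⊗(0,ω) = (0.9747737, -0.9833281, 0.5109818, 0.5308290)
q' = normalize(q + ½dt·q⊗(0,ω)) = (0.1021, 0.2230, 0.8703, -0.4272)

p' = (-0.8720, -1.7880, -2.2800)
q' = (0.1021, 0.2230, 0.8703, -0.4272)
v' = (-0.8720, -1.0860, 1.4820)
ω' = (-0.9354, -1.0550, -0.5016)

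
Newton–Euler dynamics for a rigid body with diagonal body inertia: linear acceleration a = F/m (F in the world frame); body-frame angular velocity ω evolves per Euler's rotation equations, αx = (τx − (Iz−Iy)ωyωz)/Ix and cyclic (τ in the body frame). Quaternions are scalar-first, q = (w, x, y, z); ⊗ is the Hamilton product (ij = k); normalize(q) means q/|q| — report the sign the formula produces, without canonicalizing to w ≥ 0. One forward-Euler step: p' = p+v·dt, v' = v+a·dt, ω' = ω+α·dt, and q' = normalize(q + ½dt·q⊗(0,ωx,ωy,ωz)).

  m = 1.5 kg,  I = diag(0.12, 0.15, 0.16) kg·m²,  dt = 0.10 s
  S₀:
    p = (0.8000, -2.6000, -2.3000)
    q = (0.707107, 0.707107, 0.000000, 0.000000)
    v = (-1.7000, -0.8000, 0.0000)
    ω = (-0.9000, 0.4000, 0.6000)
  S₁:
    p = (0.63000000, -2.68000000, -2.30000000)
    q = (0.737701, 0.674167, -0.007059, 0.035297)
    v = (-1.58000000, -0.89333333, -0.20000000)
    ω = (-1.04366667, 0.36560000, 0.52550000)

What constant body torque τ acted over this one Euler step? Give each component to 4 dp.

τ = (-0.1700, -0.0300, -0.1300)

rate change Δω = (-0.14366667, -0.03440000, -0.07450000)
I·α + gyro = (-0.1700, -0.0300, -0.1300)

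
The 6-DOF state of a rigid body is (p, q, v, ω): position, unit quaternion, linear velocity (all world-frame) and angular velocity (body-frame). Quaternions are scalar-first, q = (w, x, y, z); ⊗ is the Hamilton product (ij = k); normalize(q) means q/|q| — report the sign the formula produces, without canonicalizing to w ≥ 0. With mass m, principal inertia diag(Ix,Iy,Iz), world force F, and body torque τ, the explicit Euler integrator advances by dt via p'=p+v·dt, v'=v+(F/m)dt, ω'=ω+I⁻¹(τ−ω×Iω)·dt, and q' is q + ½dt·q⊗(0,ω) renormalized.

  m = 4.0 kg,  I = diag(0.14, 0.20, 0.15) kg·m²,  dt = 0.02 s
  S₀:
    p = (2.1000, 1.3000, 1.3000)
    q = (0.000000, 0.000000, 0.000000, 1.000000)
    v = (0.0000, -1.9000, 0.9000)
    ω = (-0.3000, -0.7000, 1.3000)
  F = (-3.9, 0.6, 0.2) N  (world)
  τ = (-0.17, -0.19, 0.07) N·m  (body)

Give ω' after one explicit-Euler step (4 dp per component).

α = I⁻¹(τ − ω×Iω) = (-1.5393, -0.9695, 0.3827)
new body rate ω' = (-0.3308, -0.7194, 1.3077)

ω' = (-0.3308, -0.7194, 1.3077)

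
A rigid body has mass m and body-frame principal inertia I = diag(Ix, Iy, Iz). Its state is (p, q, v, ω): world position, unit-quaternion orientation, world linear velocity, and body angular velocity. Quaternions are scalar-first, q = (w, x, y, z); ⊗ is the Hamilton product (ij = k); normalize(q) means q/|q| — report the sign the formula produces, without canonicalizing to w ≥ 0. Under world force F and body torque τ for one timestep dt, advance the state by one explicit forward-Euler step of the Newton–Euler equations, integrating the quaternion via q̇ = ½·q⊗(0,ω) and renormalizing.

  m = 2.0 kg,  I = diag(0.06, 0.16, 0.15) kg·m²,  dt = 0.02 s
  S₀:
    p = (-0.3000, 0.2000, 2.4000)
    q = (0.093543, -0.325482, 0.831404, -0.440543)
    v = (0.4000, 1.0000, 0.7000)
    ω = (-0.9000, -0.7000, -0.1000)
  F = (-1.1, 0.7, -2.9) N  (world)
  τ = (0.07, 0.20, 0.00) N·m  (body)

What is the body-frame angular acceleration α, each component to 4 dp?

α = (1.1783, 1.3006, -0.4200)

ω×(Iω) gyroscopic = (-0.0007, -0.0081, 0.0630)
α = I⁻¹(τ − ω×Iω) = (1.1783, 1.3006, -0.4200)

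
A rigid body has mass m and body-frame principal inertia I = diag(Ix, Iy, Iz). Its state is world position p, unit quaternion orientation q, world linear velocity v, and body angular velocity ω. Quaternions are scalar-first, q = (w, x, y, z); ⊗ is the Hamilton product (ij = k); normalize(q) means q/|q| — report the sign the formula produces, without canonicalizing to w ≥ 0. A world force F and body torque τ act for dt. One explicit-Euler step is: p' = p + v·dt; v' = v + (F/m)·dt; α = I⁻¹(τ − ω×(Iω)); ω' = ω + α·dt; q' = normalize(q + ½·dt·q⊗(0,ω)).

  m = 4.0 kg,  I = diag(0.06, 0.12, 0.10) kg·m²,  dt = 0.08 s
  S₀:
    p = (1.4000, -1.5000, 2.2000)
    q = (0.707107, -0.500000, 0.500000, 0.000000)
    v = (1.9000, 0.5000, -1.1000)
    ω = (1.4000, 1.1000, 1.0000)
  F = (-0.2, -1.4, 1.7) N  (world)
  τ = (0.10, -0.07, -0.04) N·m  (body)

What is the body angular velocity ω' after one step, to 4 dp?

gyro term ω×Iω = (-0.0220, -0.0560, 0.0924)
(τ − ω×Iω)/I = (2.0333, -0.1167, -1.3240)
new body rate ω' = (1.5627, 1.0907, 0.8941)

ω' = (1.5627, 1.0907, 0.8941)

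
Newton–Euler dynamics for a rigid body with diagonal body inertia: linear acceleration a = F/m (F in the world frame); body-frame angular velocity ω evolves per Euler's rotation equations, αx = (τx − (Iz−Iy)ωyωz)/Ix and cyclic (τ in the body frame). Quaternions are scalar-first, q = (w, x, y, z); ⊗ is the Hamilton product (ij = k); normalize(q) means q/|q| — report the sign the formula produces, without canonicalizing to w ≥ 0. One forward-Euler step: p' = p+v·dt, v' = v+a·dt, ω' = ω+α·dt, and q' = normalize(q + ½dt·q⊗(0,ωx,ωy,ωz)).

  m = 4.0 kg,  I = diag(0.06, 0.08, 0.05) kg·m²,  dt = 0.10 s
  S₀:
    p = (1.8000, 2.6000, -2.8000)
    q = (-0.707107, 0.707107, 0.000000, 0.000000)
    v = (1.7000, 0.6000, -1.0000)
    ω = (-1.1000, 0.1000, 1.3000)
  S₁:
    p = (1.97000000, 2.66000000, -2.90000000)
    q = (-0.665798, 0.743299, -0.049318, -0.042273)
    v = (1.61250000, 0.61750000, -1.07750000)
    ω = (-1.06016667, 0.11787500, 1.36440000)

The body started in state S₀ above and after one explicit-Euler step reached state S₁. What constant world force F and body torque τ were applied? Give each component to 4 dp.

Δω = ω₁−ω₀ = (0.03983333, 0.01787500, 0.06440000)
τ = I·(Δω/dt) + ω₀×(Iω₀) = (0.0200, 0.0000, 0.0300)
Δv = v₁−v₀ = (-0.08750000, 0.01750000, -0.07750000)
applied force F = (-3.5000, 0.7000, -3.1000)

F = (-3.5000, 0.7000, -3.1000)
τ = (0.0200, 0.0000, 0.0300)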